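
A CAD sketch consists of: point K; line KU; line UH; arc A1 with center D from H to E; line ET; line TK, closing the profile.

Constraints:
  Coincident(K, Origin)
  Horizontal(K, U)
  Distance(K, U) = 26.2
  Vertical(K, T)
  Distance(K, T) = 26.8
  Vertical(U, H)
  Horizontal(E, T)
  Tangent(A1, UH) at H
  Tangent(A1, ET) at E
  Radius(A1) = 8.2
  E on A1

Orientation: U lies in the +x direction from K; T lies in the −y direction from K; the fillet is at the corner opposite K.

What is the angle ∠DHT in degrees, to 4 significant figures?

17.38°

K is at the origin; KU is horizontal with |KU| = 26.2 and U on the +x side, so U = (26.20, 0.000). K and T share the same x with |KT| = 26.8 and T on the −y side, so T = (0.000, -26.80). The virtual corner opposite K is at (26.20, -26.80). A1 meets UH tangentially, so DH is at right angles to UH and the tangent condition forces DE to be normal to ET, with radius 8.2, so the center D sits 8.2 in from both sides at D = (18.00, -18.60). That places the tangent points at H = (26.20, -18.60) on UH and E = (18.00, -26.80) on ET. Then cos ∠DHT = HD·HT / (|HD||HT|), giving 17.38°.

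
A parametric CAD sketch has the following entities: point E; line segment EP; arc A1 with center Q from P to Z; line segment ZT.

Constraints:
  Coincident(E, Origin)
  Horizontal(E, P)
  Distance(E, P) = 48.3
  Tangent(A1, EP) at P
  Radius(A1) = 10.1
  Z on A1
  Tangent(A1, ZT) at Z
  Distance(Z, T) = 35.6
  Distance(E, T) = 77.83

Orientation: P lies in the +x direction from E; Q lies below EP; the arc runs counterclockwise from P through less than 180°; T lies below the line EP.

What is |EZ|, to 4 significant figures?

44.16

Checks: ∠(QP, PE) = 90.00° ✓; |QZ| = 10.10 ✓; ∠(QZ, ZT) = 90.00° ✓; |ZT| = 35.60 ✓; |ET| = 77.83 ✓.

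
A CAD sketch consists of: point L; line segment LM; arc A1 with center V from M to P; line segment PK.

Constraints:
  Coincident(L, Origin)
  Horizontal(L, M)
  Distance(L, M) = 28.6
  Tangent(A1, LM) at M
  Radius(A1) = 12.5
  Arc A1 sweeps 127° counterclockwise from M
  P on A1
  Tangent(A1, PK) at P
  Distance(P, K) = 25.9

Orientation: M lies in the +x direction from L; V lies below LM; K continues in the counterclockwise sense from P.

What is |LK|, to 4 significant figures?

53.17

L is at the origin; LM is horizontal with |LM| = 28.6 and M on the +x side, so M = (28.60, 0.000). The tangent condition forces VM to be normal to LM, so V = M + (0, -12.5) = (28.60, -12.50). On A1, M sits at bearing 90° from V; a 127° counterclockwise sweep puts P at bearing 217°, so P = V + 12.5·(cos 217°, sin 217°) = (18.62, -20.02). The tangent condition forces VP to be normal to PK, so PK runs along (−sin 217°, cos 217°); with |PK| = 25.9, K = (34.20, -40.71). Then |LK| = |K − L| = 53.17.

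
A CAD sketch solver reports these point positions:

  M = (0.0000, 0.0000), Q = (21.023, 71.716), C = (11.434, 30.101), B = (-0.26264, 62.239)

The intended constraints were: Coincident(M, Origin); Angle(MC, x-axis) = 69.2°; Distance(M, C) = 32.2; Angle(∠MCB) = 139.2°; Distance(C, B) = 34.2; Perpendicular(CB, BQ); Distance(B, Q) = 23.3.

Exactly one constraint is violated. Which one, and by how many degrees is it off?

Perpendicular(CB, BQ) — off by 4.00°.

M = (0.00, 0.00) ✓; MC at 69.20° ✓; |MC| = 32.20 ✓; ∠MCB = 139.2° ✓; |CB| = 34.20 ✓; ∠(CB, BQ) = 86.00° ✗; |BQ| = 23.30 ✓.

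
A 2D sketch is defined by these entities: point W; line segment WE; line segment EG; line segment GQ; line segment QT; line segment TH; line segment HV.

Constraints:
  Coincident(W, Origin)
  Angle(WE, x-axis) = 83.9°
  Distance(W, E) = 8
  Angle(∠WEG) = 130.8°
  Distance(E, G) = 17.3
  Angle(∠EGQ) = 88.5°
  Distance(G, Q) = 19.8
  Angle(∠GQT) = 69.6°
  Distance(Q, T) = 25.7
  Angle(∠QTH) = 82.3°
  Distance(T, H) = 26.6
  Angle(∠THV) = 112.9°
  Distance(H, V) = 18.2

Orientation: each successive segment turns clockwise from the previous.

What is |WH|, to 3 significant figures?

22.1

W is at the origin; WE runs at 83.9° with length 8.0, so E = (0.850, 7.95). ∠WEG = 130.8° gives EG at 34.7° from the x-axis; with |EG| = 17.3, G = (15.1, 17.8). ∠EGQ = 88.5° gives GQ at -56.8° from the x-axis; with |GQ| = 19.8, Q = (25.9, 1.24). ∠GQT = 69.6° gives QT at -167° from the x-axis; with |QT| = 25.7, T = (0.854, -4.46). ∠QTH = 82.3° gives TH at 95.1° from the x-axis; with |TH| = 26.6, H = (-1.51, 22.0). Then |WH| = |H − W| = 22.1.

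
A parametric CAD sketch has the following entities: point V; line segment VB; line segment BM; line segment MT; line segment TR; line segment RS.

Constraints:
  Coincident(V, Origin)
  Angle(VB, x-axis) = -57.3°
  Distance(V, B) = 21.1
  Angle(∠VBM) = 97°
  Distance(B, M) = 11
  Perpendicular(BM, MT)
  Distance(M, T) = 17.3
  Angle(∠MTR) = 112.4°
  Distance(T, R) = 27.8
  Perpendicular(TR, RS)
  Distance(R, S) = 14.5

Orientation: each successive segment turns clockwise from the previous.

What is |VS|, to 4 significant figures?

18.80

V is at the origin; VB runs at -57.3° with length 21.1, so B = (11.40, -17.76). ∠VBM = 97.0° gives BM at -140.3° from the x-axis; with |BM| = 11.0, M = (2.936, -24.78). BM is perpendicular to MT, so MT runs at 129.7°; with |MT| = 17.3, T = (-8.115, -11.47). ∠MTR = 112.4° gives TR at 62.10° from the x-axis; with |TR| = 27.8, R = (4.893, 13.10). TR ⟂ RS, so RS runs at -27.90°; with |RS| = 14.5, S = (17.71, 6.312). Then |VS| = |S − V| = 18.80.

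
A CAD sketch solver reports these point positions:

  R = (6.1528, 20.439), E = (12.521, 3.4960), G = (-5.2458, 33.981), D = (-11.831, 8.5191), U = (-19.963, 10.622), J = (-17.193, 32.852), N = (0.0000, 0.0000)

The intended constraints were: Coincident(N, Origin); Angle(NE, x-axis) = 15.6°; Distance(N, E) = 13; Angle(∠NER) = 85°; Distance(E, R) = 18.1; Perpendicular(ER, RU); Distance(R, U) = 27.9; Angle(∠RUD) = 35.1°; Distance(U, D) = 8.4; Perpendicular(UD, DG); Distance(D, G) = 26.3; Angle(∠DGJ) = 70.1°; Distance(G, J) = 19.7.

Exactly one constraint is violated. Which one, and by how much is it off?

Distance(G, J) = 19.7 — off by 7.70.

N = (0.00, 0.00) ✓; NE at 15.60° ✓; |NE| = 13.00 ✓; ∠NER = 85.00° ✓; |ER| = 18.10 ✓; ∠(ER, RU) = 90.00° ✓; |RU| = 27.90 ✓; ∠RUD = 35.10° ✓; |UD| = 8.400 ✓; ∠(UD, DG) = 90.00° ✓; |DG| = 26.30 ✓; ∠DGJ = 70.10° ✓; |GJ| = 12.00 ✗.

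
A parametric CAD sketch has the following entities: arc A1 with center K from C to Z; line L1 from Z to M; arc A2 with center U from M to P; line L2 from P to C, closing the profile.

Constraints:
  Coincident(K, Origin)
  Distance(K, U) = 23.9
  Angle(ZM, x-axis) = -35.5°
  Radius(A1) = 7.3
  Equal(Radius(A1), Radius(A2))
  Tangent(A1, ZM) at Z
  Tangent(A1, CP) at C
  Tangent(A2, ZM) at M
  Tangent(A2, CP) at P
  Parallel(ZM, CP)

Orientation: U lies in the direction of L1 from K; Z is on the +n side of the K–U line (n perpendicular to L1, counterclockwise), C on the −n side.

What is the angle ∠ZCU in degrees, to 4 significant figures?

73.02°

The slot axis is L1's direction at -35.5°, so u = (cos -35.5°, sin -35.5°) = (0.8141, -0.5807) and n = (−sin -35.5°, cos -35.5°) = (0.5807, 0.8141). K is at the origin and U lies 23.9 along u from K, so U = 23.9·u = (19.46, -13.88). Tangency of A1 to both parallel lines with radius 7.3 puts Z and C at K ± 7.3·n: Z = (4.239, 5.943), C = (-4.239, -5.943). Then cos ∠ZCU = CZ·CU / (|CZ||CU|), giving 73.02°.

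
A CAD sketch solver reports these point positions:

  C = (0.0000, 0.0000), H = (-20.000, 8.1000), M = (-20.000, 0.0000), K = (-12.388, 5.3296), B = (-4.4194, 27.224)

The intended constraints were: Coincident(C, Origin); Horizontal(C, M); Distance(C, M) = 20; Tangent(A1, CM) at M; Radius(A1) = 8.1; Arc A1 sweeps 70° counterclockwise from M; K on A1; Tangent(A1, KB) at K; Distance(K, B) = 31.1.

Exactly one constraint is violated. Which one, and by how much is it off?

Distance(K, B) = 31.1 — off by 7.80.

C = (0.00, 0.00) ✓; C.y = 0.00, M.y = 0.00 ✓; |CM| = 20.00 ✓; ∠(HM, MC) = 90.00° ✓; |HM| = 8.100 ✓; bearing(H→K) − bearing(H→M) = 70.00° ✓; |HK| = 8.100 ✓; ∠(HK, KB) = 90.00° ✓; |KB| = 23.30 ✗.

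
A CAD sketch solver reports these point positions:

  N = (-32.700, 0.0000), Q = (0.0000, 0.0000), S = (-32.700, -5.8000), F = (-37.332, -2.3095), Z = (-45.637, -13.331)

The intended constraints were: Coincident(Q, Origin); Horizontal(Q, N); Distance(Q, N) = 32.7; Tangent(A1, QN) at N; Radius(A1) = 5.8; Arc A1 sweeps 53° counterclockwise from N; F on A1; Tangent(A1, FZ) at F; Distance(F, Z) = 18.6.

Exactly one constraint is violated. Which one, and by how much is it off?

Distance(F, Z) = 18.6 — off by 4.80.

Q = (0.00, 0.00) ✓; Q.y = 0.00, N.y = 0.00 ✓; |QN| = 32.70 ✓; ∠(SN, NQ) = 90.00° ✓; |SN| = 5.800 ✓; bearing(S→F) − bearing(S→N) = 53.00° ✓; |SF| = 5.800 ✓; ∠(SF, FZ) = 90.00° ✓; |FZ| = 13.80 ✗.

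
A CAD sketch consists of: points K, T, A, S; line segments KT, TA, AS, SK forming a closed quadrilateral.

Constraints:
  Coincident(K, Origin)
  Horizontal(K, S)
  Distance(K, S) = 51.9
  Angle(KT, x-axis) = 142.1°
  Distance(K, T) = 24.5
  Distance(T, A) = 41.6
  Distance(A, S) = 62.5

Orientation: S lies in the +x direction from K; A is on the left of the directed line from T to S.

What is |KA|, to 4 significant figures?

46.37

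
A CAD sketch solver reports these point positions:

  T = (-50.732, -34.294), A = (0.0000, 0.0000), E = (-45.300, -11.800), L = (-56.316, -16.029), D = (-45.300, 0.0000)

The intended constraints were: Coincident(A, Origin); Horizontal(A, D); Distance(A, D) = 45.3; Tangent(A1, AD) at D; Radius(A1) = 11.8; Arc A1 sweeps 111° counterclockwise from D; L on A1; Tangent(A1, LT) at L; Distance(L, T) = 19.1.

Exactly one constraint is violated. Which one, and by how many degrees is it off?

Tangent(A1, LT) at L — off by 4.00°.

A = (0.00, 0.00) ✓; A.y = 0.00, D.y = 0.00 ✓; |AD| = 45.30 ✓; ∠(ED, DA) = 90.00° ✓; |ED| = 11.80 ✓; bearing(E→L) − bearing(E→D) = 111.0° ✓; |EL| = 11.80 ✓; ∠(EL, LT) = 94.00° ✗; |LT| = 19.10 ✓.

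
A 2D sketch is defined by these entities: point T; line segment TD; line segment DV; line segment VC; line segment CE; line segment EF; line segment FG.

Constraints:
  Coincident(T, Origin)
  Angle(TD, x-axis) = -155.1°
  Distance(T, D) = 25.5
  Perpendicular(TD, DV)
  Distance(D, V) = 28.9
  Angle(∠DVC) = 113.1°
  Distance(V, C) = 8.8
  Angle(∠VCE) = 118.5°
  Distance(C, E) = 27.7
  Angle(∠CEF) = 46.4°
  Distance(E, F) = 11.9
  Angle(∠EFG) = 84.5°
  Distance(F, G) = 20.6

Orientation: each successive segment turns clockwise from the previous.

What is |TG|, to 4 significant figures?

35.09

T is at the origin; TD runs at -155.1° with length 25.5, so D = (-23.13, -10.74). TD ⟂ DV, so DV runs at 114.9°; with |DV| = 28.9, V = (-35.30, 15.48). ∠DVC = 113.1° gives VC at 48.00° from the x-axis; with |VC| = 8.8, C = (-29.41, 22.02). ∠VCE = 118.5° gives CE at -13.50° from the x-axis; with |CE| = 27.7, E = (-2.475, 15.55). ∠CEF = 46.4° gives EF at -147.1° from the x-axis; with |EF| = 11.9, F = (-12.47, 9.087). ∠EFG = 84.5° gives FG at 117.4° from the x-axis; with |FG| = 20.6, G = (-21.95, 27.38). Then |TG| = |G − T| = 35.09.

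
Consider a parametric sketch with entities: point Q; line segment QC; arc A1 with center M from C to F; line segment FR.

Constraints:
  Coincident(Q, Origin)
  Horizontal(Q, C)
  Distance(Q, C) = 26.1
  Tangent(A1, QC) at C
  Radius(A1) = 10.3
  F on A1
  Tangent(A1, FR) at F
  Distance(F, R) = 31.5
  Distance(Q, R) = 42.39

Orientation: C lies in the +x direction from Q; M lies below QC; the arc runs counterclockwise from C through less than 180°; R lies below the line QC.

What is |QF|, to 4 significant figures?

18.33

Checks: |MC| = 10.30 ✓; |MF| = 10.30 ✓; ∠(MF, FR) = 90.00° ✓; |FR| = 31.50 ✓; |QR| = 42.39 ✓.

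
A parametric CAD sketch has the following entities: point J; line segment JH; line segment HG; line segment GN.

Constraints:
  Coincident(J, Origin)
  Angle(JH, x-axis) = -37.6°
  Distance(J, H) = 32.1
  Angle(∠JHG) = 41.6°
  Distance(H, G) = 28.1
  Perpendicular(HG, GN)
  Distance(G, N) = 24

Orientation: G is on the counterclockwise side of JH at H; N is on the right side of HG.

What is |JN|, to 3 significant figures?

45.5

J is at the origin; JH runs at -37.6° with length 32.1, so H = 32.1·(cos -37.6°, sin -37.6°) = (25.4, -19.6). ∠JHG = 41.6°, so HG runs at -37.6° + (180° − 41.6°) = 101° from the x-axis; with |HG| = 28.1, G = H + 28.1·(cos 101°, sin 101°) = (20.2, 8.02). HG ⟂ GN; with |GN| = 24.0 on the right of HG, N = G + 24.0·(0.982, 0.187) = (43.7, 12.5). Then |JN| = |N − J| = 45.5.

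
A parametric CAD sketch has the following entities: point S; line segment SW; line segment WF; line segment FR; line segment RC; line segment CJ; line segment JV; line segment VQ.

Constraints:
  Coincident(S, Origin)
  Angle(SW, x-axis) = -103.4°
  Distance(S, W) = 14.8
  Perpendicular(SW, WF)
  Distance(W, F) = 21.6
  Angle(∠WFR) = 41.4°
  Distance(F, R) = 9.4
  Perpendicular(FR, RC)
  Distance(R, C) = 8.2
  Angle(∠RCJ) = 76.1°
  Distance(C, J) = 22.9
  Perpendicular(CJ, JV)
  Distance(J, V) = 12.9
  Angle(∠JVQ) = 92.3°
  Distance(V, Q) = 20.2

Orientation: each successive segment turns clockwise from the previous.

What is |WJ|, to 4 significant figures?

31.26

S is at the origin; SW runs at -103.4° with length 14.8, so W = (-3.430, -14.40). SW ⟂ WF, so WF runs at 166.6°; with |WF| = 21.6, F = (-24.44, -9.391). ∠WFR = 41.4° gives FR at 28.00° from the x-axis; with |FR| = 9.4, R = (-16.14, -4.978). The perpendicularity gives RC at right angles to FR, so RC runs at -62.00°; with |RC| = 8.2, C = (-12.29, -12.22). ∠RCJ = 76.1° gives CJ at -165.9° from the x-axis; with |CJ| = 22.9, J = (-34.50, -17.80). Then |WJ| = |J − W| = 31.26.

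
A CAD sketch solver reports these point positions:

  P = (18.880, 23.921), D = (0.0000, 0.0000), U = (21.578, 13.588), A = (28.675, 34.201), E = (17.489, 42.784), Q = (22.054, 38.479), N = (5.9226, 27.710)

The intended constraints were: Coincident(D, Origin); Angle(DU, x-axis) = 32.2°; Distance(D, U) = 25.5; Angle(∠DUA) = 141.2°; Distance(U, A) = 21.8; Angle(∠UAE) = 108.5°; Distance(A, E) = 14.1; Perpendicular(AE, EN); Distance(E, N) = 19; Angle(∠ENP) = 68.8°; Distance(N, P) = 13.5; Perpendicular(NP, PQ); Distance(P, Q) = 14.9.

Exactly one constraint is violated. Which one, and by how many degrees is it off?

Perpendicular(NP, PQ) — off by 4.00°.

D = (0.00, 0.00) ✓; DU at 32.20° ✓; |DU| = 25.50 ✓; ∠DUA = 141.2° ✓; |UA| = 21.80 ✓; ∠UAE = 108.5° ✓; |AE| = 14.10 ✓; ∠(AE, EN) = 90.00° ✓; |EN| = 19.00 ✓; ∠ENP = 68.80° ✓; |NP| = 13.50 ✓; ∠(NP, PQ) = 94.00° ✗; |PQ| = 14.90 ✓.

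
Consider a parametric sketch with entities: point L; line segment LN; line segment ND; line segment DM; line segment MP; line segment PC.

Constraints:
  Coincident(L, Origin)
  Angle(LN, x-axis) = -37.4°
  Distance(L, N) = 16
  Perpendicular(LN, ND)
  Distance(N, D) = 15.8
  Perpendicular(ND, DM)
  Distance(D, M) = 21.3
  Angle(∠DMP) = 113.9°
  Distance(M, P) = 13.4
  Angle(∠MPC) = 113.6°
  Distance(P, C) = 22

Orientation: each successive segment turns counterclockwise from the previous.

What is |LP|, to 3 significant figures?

11.3

L is at the origin; LN runs at -37.4° with length 16.0, so N = (12.7, -9.72). The perpendicularity gives ND at right angles to LN, so ND runs at 52.6°; with |ND| = 15.8, D = (22.3, 2.83). The perpendicularity gives DM at right angles to ND, so DM runs at 143°; with |DM| = 21.3, M = (5.39, 15.8). ∠DMP = 113.9° gives MP at -151° from the x-axis; with |MP| = 13.4, P = (-6.37, 9.34). Then |LP| = |P − L| = 11.3.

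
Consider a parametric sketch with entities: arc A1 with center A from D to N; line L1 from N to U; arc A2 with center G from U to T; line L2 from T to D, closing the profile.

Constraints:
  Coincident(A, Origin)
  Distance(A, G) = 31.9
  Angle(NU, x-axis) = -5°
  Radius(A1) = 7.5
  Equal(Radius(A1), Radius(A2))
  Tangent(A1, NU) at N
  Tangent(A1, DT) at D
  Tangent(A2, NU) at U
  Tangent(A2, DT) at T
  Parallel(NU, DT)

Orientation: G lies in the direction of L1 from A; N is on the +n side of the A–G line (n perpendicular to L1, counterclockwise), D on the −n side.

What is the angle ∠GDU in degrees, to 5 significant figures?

11.953°

Tangency of A1 to both parallel lines with radius 7.5 puts N and D at A ± 7.5·n: N = (0.65367, 7.4715), D = (-0.65367, -7.4715). Equal radii place U and T the same way about G: U = G + 7.5·n = (32.432, 4.6912), T = G − 7.5·n = (31.125, -10.252). Then cos ∠GDU = DG·DU / (|DG||DU|), giving 11.953°.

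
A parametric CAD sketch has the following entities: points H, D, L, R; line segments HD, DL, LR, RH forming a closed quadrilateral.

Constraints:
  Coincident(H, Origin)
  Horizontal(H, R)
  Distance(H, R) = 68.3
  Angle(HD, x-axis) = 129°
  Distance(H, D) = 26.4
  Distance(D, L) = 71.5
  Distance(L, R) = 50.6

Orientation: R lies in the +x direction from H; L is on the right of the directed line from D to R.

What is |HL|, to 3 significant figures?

45.1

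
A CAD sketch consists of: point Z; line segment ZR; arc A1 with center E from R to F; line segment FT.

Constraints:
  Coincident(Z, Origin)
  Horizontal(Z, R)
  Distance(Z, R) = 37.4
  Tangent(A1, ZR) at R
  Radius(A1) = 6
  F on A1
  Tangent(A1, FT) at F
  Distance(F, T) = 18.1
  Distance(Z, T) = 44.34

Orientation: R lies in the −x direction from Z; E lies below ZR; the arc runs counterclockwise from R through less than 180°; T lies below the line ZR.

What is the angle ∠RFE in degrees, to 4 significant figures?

34.61°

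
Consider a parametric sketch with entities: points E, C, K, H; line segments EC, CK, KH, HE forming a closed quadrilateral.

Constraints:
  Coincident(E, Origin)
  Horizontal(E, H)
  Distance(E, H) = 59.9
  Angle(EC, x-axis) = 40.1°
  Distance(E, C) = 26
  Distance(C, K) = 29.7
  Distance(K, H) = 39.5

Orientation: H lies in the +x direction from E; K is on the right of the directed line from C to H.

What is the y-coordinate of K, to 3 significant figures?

-12.8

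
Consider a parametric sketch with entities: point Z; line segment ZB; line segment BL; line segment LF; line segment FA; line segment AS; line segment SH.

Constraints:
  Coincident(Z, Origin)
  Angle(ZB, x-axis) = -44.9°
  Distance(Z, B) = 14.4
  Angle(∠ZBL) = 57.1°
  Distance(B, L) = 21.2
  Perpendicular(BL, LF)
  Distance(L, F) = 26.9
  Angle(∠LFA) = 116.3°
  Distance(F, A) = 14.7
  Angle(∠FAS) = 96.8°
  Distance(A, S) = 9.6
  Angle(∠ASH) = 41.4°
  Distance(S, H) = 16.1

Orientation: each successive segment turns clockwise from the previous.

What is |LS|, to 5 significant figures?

31.353

Z is at the origin; ZB runs at -44.9° with length 14.4, so B = (10.200, -10.165). ∠ZBL = 57.1° gives BL at -167.80° from the x-axis; with |BL| = 21.2, L = (-10.521, -14.645). The perpendicularity gives LF at right angles to BL, so LF runs at 102.20°; with |LF| = 26.9, F = (-16.206, 11.648). ∠LFA = 116.3° gives FA at 38.500° from the x-axis; with |FA| = 14.7, A = (-4.7014, 20.799). ∠FAS = 96.8° gives AS at -44.700° from the x-axis; with |AS| = 9.6, S = (2.1223, 14.046). Then |LS| = |S − L| = 31.353.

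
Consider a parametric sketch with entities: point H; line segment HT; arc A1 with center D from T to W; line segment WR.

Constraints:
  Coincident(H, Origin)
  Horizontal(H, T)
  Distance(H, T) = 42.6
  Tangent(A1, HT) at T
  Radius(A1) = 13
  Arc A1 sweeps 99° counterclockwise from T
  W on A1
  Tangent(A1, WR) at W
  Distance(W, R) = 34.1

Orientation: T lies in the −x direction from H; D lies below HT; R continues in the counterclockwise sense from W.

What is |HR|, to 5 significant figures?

69.883

H is at the origin; H and T share the same y with |HT| = 42.6 and T on the −x side, so T = (-42.600, 0.0000). Tangency of A1 to HT means the radius DT is perpendicular to HT, so D = T + (0, -13) = (-42.600, -13.000). On A1, T sits at bearing 90° from D; a 99° counterclockwise sweep puts W at bearing 189°, so W = D + 13.0·(cos 189°, sin 189°) = (-55.440, -15.034). A1 meets WR tangentially, so DW is at right angles to WR, so WR runs along (−sin 189°, cos 189°); with |WR| = 34.1, R = (-50.106, -48.714). Then |HR| = |R − H| = 69.883.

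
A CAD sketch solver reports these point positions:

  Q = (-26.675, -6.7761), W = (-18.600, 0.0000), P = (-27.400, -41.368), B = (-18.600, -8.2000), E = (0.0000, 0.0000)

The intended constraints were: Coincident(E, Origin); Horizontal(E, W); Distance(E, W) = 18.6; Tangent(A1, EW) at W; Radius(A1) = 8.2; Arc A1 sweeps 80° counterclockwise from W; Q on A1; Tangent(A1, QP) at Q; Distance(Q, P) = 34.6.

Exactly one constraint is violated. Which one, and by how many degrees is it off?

Tangent(A1, QP) at Q — off by 8.80°.

E = (0.00, 0.00) ✓; E.y = 0.00, W.y = 0.00 ✓; |EW| = 18.60 ✓; ∠(BW, WE) = 90.00° ✓; |BW| = 8.200 ✓; bearing(B→Q) − bearing(B→W) = 80.00° ✓; |BQ| = 8.200 ✓; ∠(BQ, QP) = 81.20° ✗; |QP| = 34.60 ✓.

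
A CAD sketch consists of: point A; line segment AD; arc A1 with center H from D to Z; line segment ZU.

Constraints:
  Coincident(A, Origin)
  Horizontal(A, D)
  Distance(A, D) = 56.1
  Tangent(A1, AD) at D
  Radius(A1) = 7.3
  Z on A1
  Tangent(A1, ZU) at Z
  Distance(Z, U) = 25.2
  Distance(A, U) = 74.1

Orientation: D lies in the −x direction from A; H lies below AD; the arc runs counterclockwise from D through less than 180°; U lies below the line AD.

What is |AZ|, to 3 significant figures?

63.6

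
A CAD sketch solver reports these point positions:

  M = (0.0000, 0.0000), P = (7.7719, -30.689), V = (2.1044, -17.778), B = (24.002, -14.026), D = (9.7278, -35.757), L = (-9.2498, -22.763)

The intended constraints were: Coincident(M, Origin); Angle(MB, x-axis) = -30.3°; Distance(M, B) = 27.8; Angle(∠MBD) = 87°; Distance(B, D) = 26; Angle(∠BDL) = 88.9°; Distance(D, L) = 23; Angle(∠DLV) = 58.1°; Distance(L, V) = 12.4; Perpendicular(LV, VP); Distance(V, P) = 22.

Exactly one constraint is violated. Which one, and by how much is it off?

Distance(V, P) = 22 — off by 7.90.

M = (0.00, 0.00) ✓; MB at -30.30° ✓; |MB| = 27.80 ✓; ∠MBD = 87.00° ✓; |BD| = 26.00 ✓; ∠BDL = 88.90° ✓; |DL| = 23.00 ✓; ∠DLV = 58.10° ✓; |LV| = 12.40 ✓; ∠(LV, VP) = 90.00° ✓; |VP| = 14.10 ✗.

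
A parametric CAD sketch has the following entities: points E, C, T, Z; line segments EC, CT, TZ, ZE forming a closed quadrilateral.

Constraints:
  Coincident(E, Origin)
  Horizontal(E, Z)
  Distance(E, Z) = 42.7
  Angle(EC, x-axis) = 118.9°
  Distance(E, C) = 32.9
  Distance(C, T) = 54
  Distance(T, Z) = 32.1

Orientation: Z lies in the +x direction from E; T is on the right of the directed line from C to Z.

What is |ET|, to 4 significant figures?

21.50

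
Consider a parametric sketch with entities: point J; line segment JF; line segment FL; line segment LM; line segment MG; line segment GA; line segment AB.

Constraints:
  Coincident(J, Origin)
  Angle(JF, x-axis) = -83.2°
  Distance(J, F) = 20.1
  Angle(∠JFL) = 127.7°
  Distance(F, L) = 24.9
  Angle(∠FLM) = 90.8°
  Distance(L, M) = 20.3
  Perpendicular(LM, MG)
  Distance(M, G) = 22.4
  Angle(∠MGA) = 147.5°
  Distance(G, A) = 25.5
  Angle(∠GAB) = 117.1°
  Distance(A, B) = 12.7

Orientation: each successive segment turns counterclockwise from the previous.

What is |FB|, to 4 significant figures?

18.70

J is at the origin; JF runs at -83.2° with length 20.1, so F = (2.380, -19.96). ∠JFL = 127.7° gives FL at -30.90° from the x-axis; with |FL| = 24.9, L = (23.75, -32.75). ∠FLM = 90.8° gives LM at 58.30° from the x-axis; with |LM| = 20.3, M = (34.41, -15.47). LM is perpendicular to MG, so MG runs at 148.3°; with |MG| = 22.4, G = (15.35, -3.704). ∠MGA = 147.5° gives GA at -179.2° from the x-axis; with |GA| = 25.5, A = (-10.14, -4.060). ∠GAB = 117.1° gives AB at -116.3° from the x-axis; with |AB| = 12.7, B = (-15.77, -15.45). Then |FB| = |B − F| = 18.70.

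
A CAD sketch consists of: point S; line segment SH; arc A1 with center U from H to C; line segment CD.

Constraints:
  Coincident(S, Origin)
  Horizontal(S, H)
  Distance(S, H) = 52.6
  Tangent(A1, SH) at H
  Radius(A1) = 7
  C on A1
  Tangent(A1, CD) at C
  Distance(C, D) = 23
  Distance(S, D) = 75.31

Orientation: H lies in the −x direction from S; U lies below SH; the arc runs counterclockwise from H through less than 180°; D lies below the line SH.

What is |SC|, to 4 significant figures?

58.12

Checks: S = (0.00, 0.00) ✓; |SH| = 52.60 ✓; |UC| = 7.000 ✓; ∠(UC, CD) = 90.00° ✓; |CD| = 23.00 ✓; |SD| = 75.31 ✓.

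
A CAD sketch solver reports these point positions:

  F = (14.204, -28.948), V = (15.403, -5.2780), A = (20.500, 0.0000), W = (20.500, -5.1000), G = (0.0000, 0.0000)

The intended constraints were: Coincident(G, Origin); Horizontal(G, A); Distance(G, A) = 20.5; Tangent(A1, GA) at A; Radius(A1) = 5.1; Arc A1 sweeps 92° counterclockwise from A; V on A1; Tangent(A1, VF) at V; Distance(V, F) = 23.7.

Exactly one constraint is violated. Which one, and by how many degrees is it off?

Tangent(A1, VF) at V — off by 4.90°.

G = (0.00, 0.00) ✓; G.y = 0.00, A.y = 0.00 ✓; |GA| = 20.50 ✓; ∠(WA, AG) = 90.00° ✓; |WA| = 5.100 ✓; bearing(W→V) − bearing(W→A) = 92.00° ✓; |WV| = 5.100 ✓; ∠(WV, VF) = 94.90° ✗; |VF| = 23.70 ✓.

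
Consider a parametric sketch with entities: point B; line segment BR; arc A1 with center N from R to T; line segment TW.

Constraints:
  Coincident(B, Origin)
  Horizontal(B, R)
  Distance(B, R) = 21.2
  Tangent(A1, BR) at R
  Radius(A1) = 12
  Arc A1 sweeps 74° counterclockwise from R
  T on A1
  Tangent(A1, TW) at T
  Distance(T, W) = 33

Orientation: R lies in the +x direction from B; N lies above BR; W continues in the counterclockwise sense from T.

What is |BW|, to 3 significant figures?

58.2

B is at the origin; B and R share the same y with |BR| = 21.2 and R on the +x side, so R = (21.2, 0.00). The tangent condition forces NR to be normal to BR, so N = R + (0, 12) = (21.2, 12.0). On A1, R sits at bearing -90° from N; a 74° counterclockwise sweep puts T at bearing -16°, so T = N + 12.0·(cos -16°, sin -16°) = (32.7, 8.69). A1 meets TW tangentially, so NT is at right angles to TW, so TW runs along (−sin -16°, cos -16°); with |TW| = 33.0, W = (41.8, 40.4). Then |BW| = |W − B| = 58.2.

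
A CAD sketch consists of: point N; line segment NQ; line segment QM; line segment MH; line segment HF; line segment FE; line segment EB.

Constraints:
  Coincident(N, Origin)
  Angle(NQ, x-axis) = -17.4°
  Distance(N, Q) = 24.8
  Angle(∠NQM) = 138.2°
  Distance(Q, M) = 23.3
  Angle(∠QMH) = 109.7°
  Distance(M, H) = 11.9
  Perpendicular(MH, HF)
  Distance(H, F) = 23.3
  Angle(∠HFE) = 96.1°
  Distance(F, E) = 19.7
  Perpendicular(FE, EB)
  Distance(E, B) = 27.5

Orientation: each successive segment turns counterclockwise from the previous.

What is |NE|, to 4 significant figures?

21.56

MH is perpendicular to HF, so HF runs at -175.3°; with |HF| = 23.3, F = (20.69, 12.16). ∠HFE = 96.1° gives FE at -91.40° from the x-axis; with |FE| = 19.7, E = (20.21, -7.534). Then |NE| = |E − N| = 21.56.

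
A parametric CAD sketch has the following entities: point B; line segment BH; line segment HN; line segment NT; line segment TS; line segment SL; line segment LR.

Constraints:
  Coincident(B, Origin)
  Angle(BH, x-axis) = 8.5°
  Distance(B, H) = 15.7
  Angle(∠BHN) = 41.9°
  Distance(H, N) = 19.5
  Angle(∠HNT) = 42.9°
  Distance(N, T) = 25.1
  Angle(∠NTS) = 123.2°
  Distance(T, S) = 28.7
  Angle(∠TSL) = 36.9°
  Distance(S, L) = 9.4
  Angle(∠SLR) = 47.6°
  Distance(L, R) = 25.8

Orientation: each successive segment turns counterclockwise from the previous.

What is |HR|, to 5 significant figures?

40.779

B is at the origin; BH runs at 8.5° with length 15.7, so H = (15.528, 2.3206). ∠BHN = 41.9° gives HN at 146.60° from the x-axis; with |HN| = 19.5, N = (-0.75198, 13.055). ∠HNT = 42.9° gives NT at -76.300° from the x-axis; with |NT| = 25.1, T = (5.1927, -11.331). ∠NTS = 123.2° gives TS at -19.500° from the x-axis; with |TS| = 28.7, S = (32.246, -20.911). ∠TSL = 36.9° gives SL at 123.60° from the x-axis; with |SL| = 9.4, L = (27.045, -13.082). ∠SLR = 47.6° gives LR at -104.00° from the x-axis; with |LR| = 25.8, R = (20.803, -38.115). Then |HR| = |R − H| = 40.779.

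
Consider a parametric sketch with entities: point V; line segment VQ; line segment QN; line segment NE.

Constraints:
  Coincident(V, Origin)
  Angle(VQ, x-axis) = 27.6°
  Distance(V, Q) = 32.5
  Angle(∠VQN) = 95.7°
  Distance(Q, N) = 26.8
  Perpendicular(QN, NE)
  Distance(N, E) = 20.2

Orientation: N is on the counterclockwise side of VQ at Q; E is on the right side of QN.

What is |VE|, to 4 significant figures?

60.51

V is at the origin; VQ runs at 27.6° with length 32.5, so Q = 32.5·(cos 27.6°, sin 27.6°) = (28.80, 15.06). ∠VQN = 95.7°, so QN runs at 27.6° + (180° − 95.7°) = 111.9° from the x-axis; with |QN| = 26.8, N = Q + 26.8·(cos 111.9°, sin 111.9°) = (18.81, 39.92). QN is perpendicular to NE; with |NE| = 20.2 on the right of QN, E = N + 20.2·(0.9278, 0.3730) = (37.55, 47.46). Then |VE| = |E − V| = 60.51.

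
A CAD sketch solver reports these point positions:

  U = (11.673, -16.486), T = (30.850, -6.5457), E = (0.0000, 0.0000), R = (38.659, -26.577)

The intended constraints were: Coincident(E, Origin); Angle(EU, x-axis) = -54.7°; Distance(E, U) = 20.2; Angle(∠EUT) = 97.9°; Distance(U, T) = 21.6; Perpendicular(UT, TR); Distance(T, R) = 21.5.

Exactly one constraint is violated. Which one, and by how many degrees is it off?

Perpendicular(UT, TR) — off by 6.10°.

E = (0.00, 0.00) ✓; EU at -54.70° ✓; |EU| = 20.20 ✓; ∠EUT = 97.90° ✓; |UT| = 21.60 ✓; ∠(UT, TR) = 96.10° ✗; |TR| = 21.50 ✓.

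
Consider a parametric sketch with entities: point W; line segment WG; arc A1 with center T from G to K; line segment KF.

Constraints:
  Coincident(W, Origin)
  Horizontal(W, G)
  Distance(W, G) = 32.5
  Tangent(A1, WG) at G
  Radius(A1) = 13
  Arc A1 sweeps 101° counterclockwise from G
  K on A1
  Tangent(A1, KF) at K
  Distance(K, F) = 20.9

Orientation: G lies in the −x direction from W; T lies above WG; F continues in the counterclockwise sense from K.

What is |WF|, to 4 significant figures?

43.11

On A1, G sits at bearing -90° from T; a 101° counterclockwise sweep puts K at bearing 11°, so K = T + 13.0·(cos 11°, sin 11°) = (-19.74, 15.48). Since A1 is tangent to KF there, TK ⟂ KF, so KF runs along (−sin 11°, cos 11°); with |KF| = 20.9, F = (-23.73, 36.00). Then |WF| = |F − W| = 43.11.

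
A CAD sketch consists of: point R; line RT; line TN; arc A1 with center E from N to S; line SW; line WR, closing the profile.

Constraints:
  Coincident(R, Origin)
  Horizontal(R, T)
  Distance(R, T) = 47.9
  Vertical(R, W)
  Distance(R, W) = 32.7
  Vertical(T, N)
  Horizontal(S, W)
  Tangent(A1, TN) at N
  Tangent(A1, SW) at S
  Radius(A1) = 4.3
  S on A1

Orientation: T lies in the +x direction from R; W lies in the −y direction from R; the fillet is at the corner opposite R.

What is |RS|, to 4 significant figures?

54.50

R is at the origin; R and T share the same y with |RT| = 47.9 and T on the +x side, so T = (47.90, 0.000). RW is vertical with |RW| = 32.7 and W on the −y side, so W = (0.000, -32.70). The virtual corner opposite R is at (47.90, -32.70). A1 meets TN tangentially, so EN is at right angles to TN and the tangent condition forces ES to be normal to SW, with radius 4.3, so the center E sits 4.3 in from both sides at E = (43.60, -28.40). That places the tangent points at N = (47.90, -28.40) on TN and S = (43.60, -32.70) on SW. Then |RS| = |S − R| = 54.50.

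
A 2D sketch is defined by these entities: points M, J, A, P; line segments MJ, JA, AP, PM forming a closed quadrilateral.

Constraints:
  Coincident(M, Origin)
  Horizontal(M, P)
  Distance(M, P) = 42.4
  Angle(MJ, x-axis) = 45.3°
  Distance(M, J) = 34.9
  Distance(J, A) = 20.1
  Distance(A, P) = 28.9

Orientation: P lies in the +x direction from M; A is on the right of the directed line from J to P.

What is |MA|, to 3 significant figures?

16.3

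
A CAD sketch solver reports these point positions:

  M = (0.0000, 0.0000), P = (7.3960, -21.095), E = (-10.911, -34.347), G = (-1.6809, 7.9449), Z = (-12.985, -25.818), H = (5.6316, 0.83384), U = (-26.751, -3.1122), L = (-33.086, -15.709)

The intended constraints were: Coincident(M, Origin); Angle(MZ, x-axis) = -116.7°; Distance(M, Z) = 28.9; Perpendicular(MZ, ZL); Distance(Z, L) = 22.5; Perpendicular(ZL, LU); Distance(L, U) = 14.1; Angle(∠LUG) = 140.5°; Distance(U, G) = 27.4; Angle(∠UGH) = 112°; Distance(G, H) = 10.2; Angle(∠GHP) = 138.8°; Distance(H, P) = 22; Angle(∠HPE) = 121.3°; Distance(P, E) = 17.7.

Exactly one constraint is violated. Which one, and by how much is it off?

Distance(P, E) = 17.7 — off by 4.90.

M = (0.00, 0.00) ✓; MZ at -116.7° ✓; |MZ| = 28.90 ✓; ∠(MZ, ZL) = 90.00° ✓; |ZL| = 22.50 ✓; ∠(ZL, LU) = 90.00° ✓; |LU| = 14.10 ✓; ∠LUG = 140.5° ✓; |UG| = 27.40 ✓; ∠UGH = 112.0° ✓; |GH| = 10.20 ✓; ∠GHP = 138.8° ✓; |HP| = 22.00 ✓; ∠HPE = 121.3° ✓; |PE| = 22.60 ✗.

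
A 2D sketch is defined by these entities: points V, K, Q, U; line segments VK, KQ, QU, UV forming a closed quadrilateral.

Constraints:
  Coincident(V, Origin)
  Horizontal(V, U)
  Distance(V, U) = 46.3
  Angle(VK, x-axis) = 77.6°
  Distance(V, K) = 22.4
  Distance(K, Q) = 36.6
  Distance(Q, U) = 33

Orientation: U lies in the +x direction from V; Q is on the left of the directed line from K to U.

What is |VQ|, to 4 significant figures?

51.36

V is at the origin; V and U share the same y with |VU| = 46.3 and U in +x, so U = (46.3, 0). VK runs at 77.6° with |VK| = 22.4, so K = (4.810, 21.88). Q is determined by |KQ| = 36.6 and |QU| = 33.0 together: it lies at the intersection of circle(K, 36.6) and circle(U, 33.0). With |KU| = 46.90, the foot of the radical line on KU is 26.12 from K and the perpendicular offset is √(36.6² − 26.12²) = 25.63. Taking the left-of-KU solution: Q = (39.87, 32.37).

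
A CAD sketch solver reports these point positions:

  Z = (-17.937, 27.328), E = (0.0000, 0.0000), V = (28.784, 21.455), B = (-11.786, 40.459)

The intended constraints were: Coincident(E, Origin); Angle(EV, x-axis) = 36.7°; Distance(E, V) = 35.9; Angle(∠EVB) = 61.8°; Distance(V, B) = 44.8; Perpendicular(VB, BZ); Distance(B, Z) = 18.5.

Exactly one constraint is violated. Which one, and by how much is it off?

Distance(B, Z) = 18.5 — off by 4.00.

E = (0.00, 0.00) ✓; EV at 36.70° ✓; |EV| = 35.90 ✓; ∠EVB = 61.80° ✓; |VB| = 44.80 ✓; ∠(VB, BZ) = 90.00° ✓; |BZ| = 14.50 ✗.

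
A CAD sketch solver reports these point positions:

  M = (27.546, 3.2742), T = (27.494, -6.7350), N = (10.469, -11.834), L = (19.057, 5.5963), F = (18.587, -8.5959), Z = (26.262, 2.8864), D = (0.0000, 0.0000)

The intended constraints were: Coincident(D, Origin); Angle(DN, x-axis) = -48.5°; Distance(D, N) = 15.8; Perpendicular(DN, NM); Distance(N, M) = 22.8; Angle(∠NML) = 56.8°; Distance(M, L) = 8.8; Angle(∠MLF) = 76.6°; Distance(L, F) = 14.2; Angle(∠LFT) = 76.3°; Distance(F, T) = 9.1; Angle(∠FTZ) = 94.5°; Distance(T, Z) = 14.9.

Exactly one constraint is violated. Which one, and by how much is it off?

Distance(T, Z) = 14.9 — off by 5.20.

D = (0.00, 0.00) ✓; DN at -48.50° ✓; |DN| = 15.80 ✓; ∠(DN, NM) = 90.00° ✓; |NM| = 22.80 ✓; ∠NML = 56.80° ✓; |ML| = 8.801 ✓; ∠MLF = 76.60° ✓; |LF| = 14.20 ✓; ∠LFT = 76.30° ✓; |FT| = 9.099 ✓; ∠FTZ = 94.50° ✓; |TZ| = 9.700 ✗.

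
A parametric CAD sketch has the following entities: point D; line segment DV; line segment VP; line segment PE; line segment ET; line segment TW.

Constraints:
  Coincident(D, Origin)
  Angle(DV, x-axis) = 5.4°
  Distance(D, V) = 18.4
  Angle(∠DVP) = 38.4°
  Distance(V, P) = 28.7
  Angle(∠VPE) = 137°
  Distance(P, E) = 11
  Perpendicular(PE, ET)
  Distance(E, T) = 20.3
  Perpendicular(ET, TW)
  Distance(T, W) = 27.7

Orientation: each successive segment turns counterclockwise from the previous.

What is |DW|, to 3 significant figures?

14.2

The perpendicularity gives ET at right angles to PE, so ET runs at -80.0°; with |ET| = 20.3, T = (-13.1, -4.54). The perpendicularity gives TW at right angles to ET, so TW runs at 10.0°; with |TW| = 27.7, W = (14.2, 0.271). Then |DW| = |W − D| = 14.2.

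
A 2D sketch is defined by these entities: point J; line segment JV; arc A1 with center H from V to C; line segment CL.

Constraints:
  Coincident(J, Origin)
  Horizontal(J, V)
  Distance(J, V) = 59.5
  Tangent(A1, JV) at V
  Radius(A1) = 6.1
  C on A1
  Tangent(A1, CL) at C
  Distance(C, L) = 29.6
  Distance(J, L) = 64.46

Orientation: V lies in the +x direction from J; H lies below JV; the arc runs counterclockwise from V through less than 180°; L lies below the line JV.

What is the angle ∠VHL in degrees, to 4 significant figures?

168.8°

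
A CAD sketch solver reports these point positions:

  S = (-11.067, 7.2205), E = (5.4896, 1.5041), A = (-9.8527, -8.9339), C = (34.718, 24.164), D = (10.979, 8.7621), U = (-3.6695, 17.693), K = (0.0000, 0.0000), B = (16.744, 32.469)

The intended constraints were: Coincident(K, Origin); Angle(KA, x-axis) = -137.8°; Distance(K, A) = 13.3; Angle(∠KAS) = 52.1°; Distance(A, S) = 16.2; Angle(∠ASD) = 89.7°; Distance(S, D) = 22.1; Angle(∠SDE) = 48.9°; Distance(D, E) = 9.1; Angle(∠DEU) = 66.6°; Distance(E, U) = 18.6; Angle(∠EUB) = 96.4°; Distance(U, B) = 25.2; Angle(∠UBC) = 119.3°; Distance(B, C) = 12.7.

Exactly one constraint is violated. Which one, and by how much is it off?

Distance(B, C) = 12.7 — off by 7.10.

K = (0.00, 0.00) ✓; KA at -137.8° ✓; |KA| = 13.30 ✓; ∠KAS = 52.10° ✓; |AS| = 16.20 ✓; ∠ASD = 89.70° ✓; |SD| = 22.10 ✓; ∠SDE = 48.90° ✓; |DE| = 9.100 ✓; ∠DEU = 66.60° ✓; |EU| = 18.60 ✓; ∠EUB = 96.40° ✓; |UB| = 25.20 ✓; ∠UBC = 119.3° ✓; |BC| = 19.80 ✗.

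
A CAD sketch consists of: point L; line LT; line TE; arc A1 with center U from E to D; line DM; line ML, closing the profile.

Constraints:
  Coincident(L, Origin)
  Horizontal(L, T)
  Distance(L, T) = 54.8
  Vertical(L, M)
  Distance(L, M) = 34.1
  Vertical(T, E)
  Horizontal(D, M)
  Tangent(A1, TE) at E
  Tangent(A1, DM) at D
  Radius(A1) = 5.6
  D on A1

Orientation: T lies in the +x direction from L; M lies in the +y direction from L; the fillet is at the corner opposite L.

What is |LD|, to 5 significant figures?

59.862

The virtual corner opposite L is at (54.800, 34.100). A1 meets TE tangentially, so UE is at right angles to TE and A1 meets DM tangentially, so UD is at right angles to DM, with radius 5.6, so the center U sits 5.6 in from both sides at U = (49.200, 28.500). That places the tangent points at E = (54.800, 28.500) on TE and D = (49.200, 34.100) on DM. Then |LD| = |D − L| = 59.862.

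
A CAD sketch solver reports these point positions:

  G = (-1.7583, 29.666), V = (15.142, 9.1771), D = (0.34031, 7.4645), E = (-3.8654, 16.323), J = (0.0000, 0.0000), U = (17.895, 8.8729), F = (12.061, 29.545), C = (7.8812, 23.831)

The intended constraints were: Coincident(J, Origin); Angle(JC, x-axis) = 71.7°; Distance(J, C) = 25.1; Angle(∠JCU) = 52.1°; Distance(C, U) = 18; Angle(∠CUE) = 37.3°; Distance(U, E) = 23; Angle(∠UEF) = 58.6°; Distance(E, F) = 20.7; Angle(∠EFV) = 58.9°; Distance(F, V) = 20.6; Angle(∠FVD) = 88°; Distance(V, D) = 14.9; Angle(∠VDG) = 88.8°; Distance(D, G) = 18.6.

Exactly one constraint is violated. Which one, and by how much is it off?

Distance(D, G) = 18.6 — off by 3.70.

J = (0.00, 0.00) ✓; JC at 71.70° ✓; |JC| = 25.10 ✓; ∠JCU = 52.10° ✓; |CU| = 18.00 ✓; ∠CUE = 37.30° ✓; |UE| = 23.00 ✓; ∠UEF = 58.60° ✓; |EF| = 20.70 ✓; ∠EFV = 58.90° ✓; |FV| = 20.60 ✓; ∠FVD = 88.00° ✓; |VD| = 14.90 ✓; ∠VDG = 88.80° ✓; |DG| = 22.30 ✗.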